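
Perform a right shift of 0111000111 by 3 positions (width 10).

Original: 0111000111 (decimal 455)
Shift right by 3 positions
Drop the 3 low bits; fill with zeros on the left
Result: 0000111000 (decimal 56)
Equivalent: 455 >> 3 = 455 ÷ 2^3 = 56



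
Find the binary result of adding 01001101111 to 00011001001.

Add column by column from the right: bit + bit + carry-in; write the sum mod 2, carry 1 when the sum is 2 or 3.
carry:  00110011110
        01001101111
+       00011001001
-------------------
       001100111000
(the carry out of the leftmost column, 0, becomes the leading bit)
Decimal check:
  01001101111 = 512 + 64 + 32 + 8 + 4 + 2 + 1 = 623
  00011001001 = 128 + 64 + 8 + 1 = 201
  623 + 201 = 824, and 001100111000 = 512 + 256 + 32 + 16 + 8 = 824 ✓



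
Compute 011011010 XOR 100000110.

XOR: 1 when bits differ
  011011010
^ 100000110
-----------
  111011100
Decimal: 218 ^ 262 = 476



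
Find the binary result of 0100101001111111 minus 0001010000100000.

Method 1 - Direct subtraction (column by column from the right: bit − bit − borrow-in; if negative, add 2 and borrow 1 from the next column):
borrow: 0110100000000000
        0100101001111111
-       0001010000100000
------------------------
        0011011001011111

Method 2 - Add two's complement:
Two's complement of 0001010000100000: invert → 1110101111011111, add 1 → 1110101111100000
  0100101001111111
+ 1110101111100000
------------------
 10011011001011111  (end carry out of the top bit = 1)
Discarding the end carry: 0011011001011111
Decimal check:
  0100101001111111 = 16384 + 2048 + 512 + 64 + 32 + 16 + 8 + 4 + 2 + 1 = 19071
  0001010000100000 = 4096 + 1024 + 32 = 5152
  19071 - 5152 = 13919, and 0011011001011111 = 8192 + 4096 + 1024 + 512 + 64 + 16 + 8 + 4 + 2 + 1 = 13919 ✓



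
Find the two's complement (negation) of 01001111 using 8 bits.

Original: 01001111
Step 1 - Invert all bits: 10110000
Step 2 - Add 1: 10110001
Verification: 01001111 + 10110001 = 100000000; discarding the end carry (carry out of the top bit) leaves the 8-bit value 00000000, as required for x + (-x)



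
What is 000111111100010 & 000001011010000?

AND: 1 only when both bits are 1
  000111111100010
& 000001011010000
-----------------
  000001011000000
Decimal: 4066 & 720 = 704



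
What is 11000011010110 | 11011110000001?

OR: 1 when either bit is 1
  11000011010110
| 11011110000001
----------------
  11011111010111
Decimal: 12502 | 14209 = 14295



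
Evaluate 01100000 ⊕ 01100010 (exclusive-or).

XOR: 1 when bits differ
  01100000
^ 01100010
----------
  00000010
Decimal: 96 ^ 98 = 2



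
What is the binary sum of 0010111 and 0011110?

Add column by column from the right: bit + bit + carry-in; write the sum mod 2, carry 1 when the sum is 2 or 3.
carry:  0111100
        0010111
+       0011110
---------------
       00110101
(the carry out of the leftmost column, 0, becomes the leading bit)
Decimal check:
  0010111 = 16 + 4 + 2 + 1 = 23
  0011110 = 16 + 8 + 4 + 2 = 30
  23 + 30 = 53, and 00110101 = 32 + 16 + 4 + 1 = 53 ✓



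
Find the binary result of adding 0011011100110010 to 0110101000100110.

Add column by column from the right: bit + bit + carry-in; write the sum mod 2, carry 1 when the sum is 2 or 3.
carry:  1111110001001100
        0011011100110010
+       0110101000100110
------------------------
       01010000101011000
(the carry out of the leftmost column, 0, becomes the leading bit)
Decimal check:
  0011011100110010 = 8192 + 4096 + 1024 + 512 + 256 + 32 + 16 + 2 = 14130
  0110101000100110 = 16384 + 8192 + 2048 + 512 + 32 + 4 + 2 = 27174
  14130 + 27174 = 41304, and 01010000101011000 = 32768 + 8192 + 256 + 64 + 16 + 8 = 41304 ✓



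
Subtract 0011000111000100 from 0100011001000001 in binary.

Method 1 - Direct subtraction (column by column from the right: bit − bit − borrow-in; if negative, add 2 and borrow 1 from the next column):
borrow: 0110001111111000
        0100011001000001
-       0011000111000100
------------------------
        0001010001111101

Method 2 - Add two's complement:
Two's complement of 0011000111000100: invert → 1100111000111011, add 1 → 1100111000111100
  0100011001000001
+ 1100111000111100
------------------
 10001010001111101  (end carry out of the top bit = 1)
Discarding the end carry: 0001010001111101
Decimal check:
  0100011001000001 = 16384 + 1024 + 512 + 64 + 1 = 17985
  0011000111000100 = 8192 + 4096 + 256 + 128 + 64 + 4 = 12740
  17985 - 12740 = 5245, and 0001010001111101 = 4096 + 1024 + 64 + 32 + 16 + 8 + 4 + 1 = 5245 ✓



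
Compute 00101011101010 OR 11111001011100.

OR: 1 when either bit is 1
  00101011101010
| 11111001011100
----------------
  11111011111110
Decimal: 2794 | 15964 = 16126



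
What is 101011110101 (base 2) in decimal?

Sum of powers of 2 for each 1-bit:
2^0 + 2^2 + 2^4 + 2^5 + 2^6 + 2^7 + 2^9 + 2^11
= 1 + 4 + 16 + 32 + 64 + 128 + 512 + 2048
= 2805



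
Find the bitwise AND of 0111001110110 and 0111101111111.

AND: 1 only when both bits are 1
  0111001110110
& 0111101111111
---------------
  0111001110110
Decimal: 3702 & 3967 = 3702



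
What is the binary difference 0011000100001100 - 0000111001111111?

Method 1 - Direct subtraction (column by column from the right: bit − bit − borrow-in; if negative, add 2 and borrow 1 from the next column):
borrow: 0001110111111110
        0011000100001100
-       0000111001111111
------------------------
        0010001010001101

Method 2 - Add two's complement:
Two's complement of 0000111001111111: invert → 1111000110000000, add 1 → 1111000110000001
  0011000100001100
+ 1111000110000001
------------------
 10010001010001101  (end carry out of the top bit = 1)
Discarding the end carry: 0010001010001101
Decimal check:
  0011000100001100 = 8192 + 4096 + 256 + 8 + 4 = 12556
  0000111001111111 = 2048 + 1024 + 512 + 64 + 32 + 16 + 8 + 4 + 2 + 1 = 3711
  12556 - 3711 = 8845, and 0010001010001101 = 8192 + 512 + 128 + 8 + 4 + 1 = 8845 ✓



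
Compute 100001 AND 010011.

AND: 1 only when both bits are 1
  100001
& 010011
--------
  000001
Decimal: 33 & 19 = 1



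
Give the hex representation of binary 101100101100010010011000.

Group into 4-bit nibbles from right:
  1011 = B
  0010 = 2
  1100 = C
  0100 = 4
  1001 = 9
  1000 = 8
Result: B2C498



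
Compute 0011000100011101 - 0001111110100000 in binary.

Method 1 - Direct subtraction (column by column from the right: bit − bit − borrow-in; if negative, add 2 and borrow 1 from the next column):
borrow: 0011111111000000
        0011000100011101
-       0001111110100000
------------------------
        0001000101111101

Method 2 - Add two's complement:
Two's complement of 0001111110100000: invert → 1110000001011111, add 1 → 1110000001100000
  0011000100011101
+ 1110000001100000
------------------
 10001000101111101  (end carry out of the top bit = 1)
Discarding the end carry: 0001000101111101
Decimal check:
  0011000100011101 = 8192 + 4096 + 256 + 16 + 8 + 4 + 1 = 12573
  0001111110100000 = 4096 + 2048 + 1024 + 512 + 256 + 128 + 32 = 8096
  12573 - 8096 = 4477, and 0001000101111101 = 4096 + 256 + 64 + 32 + 16 + 8 + 4 + 1 = 4477 ✓



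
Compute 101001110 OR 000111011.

OR: 1 when either bit is 1
  101001110
| 000111011
-----------
  101111111
Decimal: 334 | 59 = 383



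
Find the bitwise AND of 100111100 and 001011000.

AND: 1 only when both bits are 1
  100111100
& 001011000
-----------
  000011000
Decimal: 316 & 88 = 24



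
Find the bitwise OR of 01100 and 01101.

OR: 1 when either bit is 1
  01100
| 01101
-------
  01101
Decimal: 12 | 13 = 13



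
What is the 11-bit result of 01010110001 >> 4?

Original: 01010110001 (decimal 689)
Shift right by 4 positions
Drop the 4 low bits; fill with zeros on the left
Result: 00000101011 (decimal 43)
Equivalent: 689 >> 4 = 689 ÷ 2^4 = 43



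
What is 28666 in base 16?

Using repeated division by 16 (digits 10–15 are A–F):
28666 ÷ 16 = 1791 remainder 10 (A)
1791 ÷ 16 = 111 remainder 15 (F)
111 ÷ 16 = 6 remainder 15 (F)
6 ÷ 16 = 0 remainder 6
Reading remainders bottom to top: 6FFA



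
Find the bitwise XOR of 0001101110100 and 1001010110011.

XOR: 1 when bits differ
  0001101110100
^ 1001010110011
---------------
  1000111000111
Decimal: 884 ^ 4787 = 4551



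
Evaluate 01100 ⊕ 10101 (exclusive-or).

XOR: 1 when bits differ
  01100
^ 10101
-------
  11001
Decimal: 12 ^ 21 = 25



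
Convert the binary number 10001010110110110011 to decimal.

Sum of powers of 2 for each 1-bit:
2^0 + 2^1 + 2^4 + 2^5 + 2^7 + 2^8 + 2^10 + 2^11 + 2^13 + 2^15 + 2^19
= 1 + 2 + 16 + 32 + 128 + 256 + 1024 + 2048 + 8192 + 32768 + 524288
= 568755



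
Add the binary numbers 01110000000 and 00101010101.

Add column by column from the right: bit + bit + carry-in; write the sum mod 2, carry 1 when the sum is 2 or 3.
carry:  11000000000
        01110000000
+       00101010101
-------------------
       010011010101
(the carry out of the leftmost column, 0, becomes the leading bit)
Decimal check:
  01110000000 = 512 + 256 + 128 = 896
  00101010101 = 256 + 64 + 16 + 4 + 1 = 341
  896 + 341 = 1237, and 010011010101 = 1024 + 128 + 64 + 16 + 4 + 1 = 1237 ✓



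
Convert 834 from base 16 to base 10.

Expand by place value (powers of 16):
834 = 8 × 16^2 + 3 × 16^1 + 4 × 16^0
= 8 × 256 + 3 × 16 + 4 × 1
= 2048 + 48 + 4
= 2100



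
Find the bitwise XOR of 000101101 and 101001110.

XOR: 1 when bits differ
  000101101
^ 101001110
-----------
  101100011
Decimal: 45 ^ 334 = 355



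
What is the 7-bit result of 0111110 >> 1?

Original: 0111110 (decimal 62)
Shift right by 1 position
Drop the 1 low bit; fill with zero on the left
Result: 0011111 (decimal 31)
Equivalent: 62 >> 1 = 62 ÷ 2^1 = 31



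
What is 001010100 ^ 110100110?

XOR: 1 when bits differ
  001010100
^ 110100110
-----------
  111110010
Decimal: 84 ^ 422 = 498



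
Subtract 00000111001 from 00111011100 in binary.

Method 1 - Direct subtraction (column by column from the right: bit − bit − borrow-in; if negative, add 2 and borrow 1 from the next column):
borrow: 00001000110
        00111011100
-       00000111001
-------------------
        00110100011

Method 2 - Add two's complement:
Two's complement of 00000111001: invert → 11111000110, add 1 → 11111000111
  00111011100
+ 11111000111
-------------
 100110100011  (end carry out of the top bit = 1)
Discarding the end carry: 00110100011
Decimal check:
  00111011100 = 256 + 128 + 64 + 16 + 8 + 4 = 476
  00000111001 = 32 + 16 + 8 + 1 = 57
  476 - 57 = 419, and 00110100011 = 256 + 128 + 32 + 2 + 1 = 419 ✓



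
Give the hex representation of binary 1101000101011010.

Group into 4-bit nibbles from right:
  1101 = D
  0001 = 1
  0101 = 5
  1010 = A
Result: D15A



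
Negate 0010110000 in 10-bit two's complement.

Original: 0010110000
Step 1 - Invert all bits: 1101001111
Step 2 - Add 1: 1101010000
Verification: 0010110000 + 1101010000 = 10000000000; discarding the end carry (carry out of the top bit) leaves the 10-bit value 0000000000, as required for x + (-x)



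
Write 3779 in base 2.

Using repeated division by 2:
3779 ÷ 2 = 1889 remainder 1
1889 ÷ 2 = 944 remainder 1
944 ÷ 2 = 472 remainder 0
472 ÷ 2 = 236 remainder 0
236 ÷ 2 = 118 remainder 0
118 ÷ 2 = 59 remainder 0
59 ÷ 2 = 29 remainder 1
29 ÷ 2 = 14 remainder 1
14 ÷ 2 = 7 remainder 0
7 ÷ 2 = 3 remainder 1
3 ÷ 2 = 1 remainder 1
1 ÷ 2 = 0 remainder 1
Reading remainders bottom to top: 111011000011



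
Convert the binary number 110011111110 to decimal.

Sum of powers of 2 for each 1-bit:
2^1 + 2^2 + 2^3 + 2^4 + 2^5 + 2^6 + 2^7 + 2^10 + 2^11
= 2 + 4 + 8 + 16 + 32 + 64 + 128 + 1024 + 2048
= 3326



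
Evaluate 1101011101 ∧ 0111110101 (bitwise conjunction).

AND: 1 only when both bits are 1
  1101011101
& 0111110101
------------
  0101010101
Decimal: 861 & 501 = 341



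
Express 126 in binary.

Using repeated division by 2:
126 ÷ 2 = 63 remainder 0
63 ÷ 2 = 31 remainder 1
31 ÷ 2 = 15 remainder 1
15 ÷ 2 = 7 remainder 1
7 ÷ 2 = 3 remainder 1
3 ÷ 2 = 1 remainder 1
1 ÷ 2 = 0 remainder 1
Reading remainders bottom to top: 1111110



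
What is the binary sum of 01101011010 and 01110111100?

Add column by column from the right: bit + bit + carry-in; write the sum mod 2, carry 1 when the sum is 2 or 3.
carry:  11111110000
        01101011010
+       01110111100
-------------------
       011100010110
(the carry out of the leftmost column, 0, becomes the leading bit)
Decimal check:
  01101011010 = 512 + 256 + 64 + 16 + 8 + 2 = 858
  01110111100 = 512 + 256 + 128 + 32 + 16 + 8 + 4 = 956
  858 + 956 = 1814, and 011100010110 = 1024 + 512 + 256 + 16 + 4 + 2 = 1814 ✓



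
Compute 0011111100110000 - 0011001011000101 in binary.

Method 1 - Direct subtraction (column by column from the right: bit − bit − borrow-in; if negative, add 2 and borrow 1 from the next column):
borrow: 0000000110011110
        0011111100110000
-       0011001011000101
------------------------
        0000110001101011

Method 2 - Add two's complement:
Two's complement of 0011001011000101: invert → 1100110100111010, add 1 → 1100110100111011
  0011111100110000
+ 1100110100111011
------------------
 10000110001101011  (end carry out of the top bit = 1)
Discarding the end carry: 0000110001101011
Decimal check:
  0011111100110000 = 8192 + 4096 + 2048 + 1024 + 512 + 256 + 32 + 16 = 16176
  0011001011000101 = 8192 + 4096 + 512 + 128 + 64 + 4 + 1 = 12997
  16176 - 12997 = 3179, and 0000110001101011 = 2048 + 1024 + 64 + 32 + 8 + 2 + 1 = 3179 ✓



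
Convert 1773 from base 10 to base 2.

Using repeated division by 2:
1773 ÷ 2 = 886 remainder 1
886 ÷ 2 = 443 remainder 0
443 ÷ 2 = 221 remainder 1
221 ÷ 2 = 110 remainder 1
110 ÷ 2 = 55 remainder 0
55 ÷ 2 = 27 remainder 1
27 ÷ 2 = 13 remainder 1
13 ÷ 2 = 6 remainder 1
6 ÷ 2 = 3 remainder 0
3 ÷ 2 = 1 remainder 1
1 ÷ 2 = 0 remainder 1
Reading remainders bottom to top: 11011101101



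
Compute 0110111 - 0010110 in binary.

Method 1 - Direct subtraction (column by column from the right: bit − bit − borrow-in; if negative, add 2 and borrow 1 from the next column):
borrow: 0000000
        0110111
-       0010110
---------------
        0100001

Method 2 - Add two's complement:
Two's complement of 0010110: invert → 1101001, add 1 → 1101010
  0110111
+ 1101010
---------
 10100001  (end carry out of the top bit = 1)
Discarding the end carry: 0100001
Decimal check:
  0110111 = 32 + 16 + 4 + 2 + 1 = 55
  0010110 = 16 + 4 + 2 = 22
  55 - 22 = 33, and 0100001 = 32 + 1 = 33 ✓



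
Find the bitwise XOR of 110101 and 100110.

XOR: 1 when bits differ
  110101
^ 100110
--------
  010011
Decimal: 53 ^ 38 = 19



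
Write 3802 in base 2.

Using repeated division by 2:
3802 ÷ 2 = 1901 remainder 0
1901 ÷ 2 = 950 remainder 1
950 ÷ 2 = 475 remainder 0
475 ÷ 2 = 237 remainder 1
237 ÷ 2 = 118 remainder 1
118 ÷ 2 = 59 remainder 0
59 ÷ 2 = 29 remainder 1
29 ÷ 2 = 14 remainder 1
14 ÷ 2 = 7 remainder 0
7 ÷ 2 = 3 remainder 1
3 ÷ 2 = 1 remainder 1
1 ÷ 2 = 0 remainder 1
Reading remainders bottom to top: 111011011010



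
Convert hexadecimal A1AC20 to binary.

Convert each hex digit to 4 bits:
  A = 1010
  1 = 0001
  A = 1010
  C = 1100
  2 = 0010
  0 = 0000
Concatenate: 101000011010110000100000



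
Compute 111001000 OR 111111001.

OR: 1 when either bit is 1
  111001000
| 111111001
-----------
  111111001
Decimal: 456 | 505 = 505



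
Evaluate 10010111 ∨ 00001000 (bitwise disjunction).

OR: 1 when either bit is 1
  10010111
| 00001000
----------
  10011111
Decimal: 151 | 8 = 159



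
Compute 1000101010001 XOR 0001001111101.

XOR: 1 when bits differ
  1000101010001
^ 0001001111101
---------------
  1001100101100
Decimal: 4433 ^ 637 = 4908



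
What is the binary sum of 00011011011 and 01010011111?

Add column by column from the right: bit + bit + carry-in; write the sum mod 2, carry 1 when the sum is 2 or 3.
carry:  00100111110
        00011011011
+       01010011111
-------------------
       001101111010
(the carry out of the leftmost column, 0, becomes the leading bit)
Decimal check:
  00011011011 = 128 + 64 + 16 + 8 + 2 + 1 = 219
  01010011111 = 512 + 128 + 16 + 8 + 4 + 2 + 1 = 671
  219 + 671 = 890, and 001101111010 = 512 + 256 + 64 + 32 + 16 + 8 + 2 = 890 ✓



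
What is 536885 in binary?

Using repeated division by 2:
536885 ÷ 2 = 268442 remainder 1
268442 ÷ 2 = 134221 remainder 0
134221 ÷ 2 = 67110 remainder 1
67110 ÷ 2 = 33555 remainder 0
33555 ÷ 2 = 16777 remainder 1
16777 ÷ 2 = 8388 remainder 1
8388 ÷ 2 = 4194 remainder 0
4194 ÷ 2 = 2097 remainder 0
2097 ÷ 2 = 1048 remainder 1
1048 ÷ 2 = 524 remainder 0
524 ÷ 2 = 262 remainder 0
262 ÷ 2 = 131 remainder 0
131 ÷ 2 = 65 remainder 1
65 ÷ 2 = 32 remainder 1
32 ÷ 2 = 16 remainder 0
16 ÷ 2 = 8 remainder 0
8 ÷ 2 = 4 remainder 0
4 ÷ 2 = 2 remainder 0
2 ÷ 2 = 1 remainder 0
1 ÷ 2 = 0 remainder 1
Reading remainders bottom to top: 10000011000100110101



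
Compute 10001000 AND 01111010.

AND: 1 only when both bits are 1
  10001000
& 01111010
----------
  00001000
Decimal: 136 & 122 = 8



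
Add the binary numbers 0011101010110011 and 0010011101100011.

Add column by column from the right: bit + bit + carry-in; write the sum mod 2, carry 1 when the sum is 2 or 3.
carry:  0111111111000110
        0011101010110011
+       0010011101100011
------------------------
       00110001000010110
(the carry out of the leftmost column, 0, becomes the leading bit)
Decimal check:
  0011101010110011 = 8192 + 4096 + 2048 + 512 + 128 + 32 + 16 + 2 + 1 = 15027
  0010011101100011 = 8192 + 1024 + 512 + 256 + 64 + 32 + 2 + 1 = 10083
  15027 + 10083 = 25110, and 00110001000010110 = 16384 + 8192 + 512 + 16 + 4 + 2 = 25110 ✓



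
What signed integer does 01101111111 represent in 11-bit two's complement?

Binary: 01101111111
Sign bit: 0 (non-negative)
Read directly as an unsigned value:
01101111111 = 512 + 256 + 64 + 32 + 16 + 8 + 4 + 2 + 1 = 895
Value: 895



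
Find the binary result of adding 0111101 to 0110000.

Add column by column from the right: bit + bit + carry-in; write the sum mod 2, carry 1 when the sum is 2 or 3.
carry:  1100000
        0111101
+       0110000
---------------
       01101101
(the carry out of the leftmost column, 0, becomes the leading bit)
Decimal check:
  0111101 = 32 + 16 + 8 + 4 + 1 = 61
  0110000 = 32 + 16 = 48
  61 + 48 = 109, and 01101101 = 64 + 32 + 8 + 4 + 1 = 109 ✓



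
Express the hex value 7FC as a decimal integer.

Expand by place value (powers of 16):
Digit values: F = 15, C = 12
7FC = 7 × 16^2 + 15 × 16^1 + 12 × 16^0
= 7 × 256 + 15 × 16 + 12 × 1
= 1792 + 240 + 12
= 2044



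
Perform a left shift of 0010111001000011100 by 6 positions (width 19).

Original: 0010111001000011100 (decimal 94748)
Shift left by 6 positions
Append 6 zeros on the right and drop the 6 high bits that overflow the 19-bit width
Result: 1001000011100000000 (decimal 296704)
Equivalent: 94748 << 6 = 94748 × 2^6 = 6063872, truncated to 19 bits = 296704



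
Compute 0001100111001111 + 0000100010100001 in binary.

Add column by column from the right: bit + bit + carry-in; write the sum mod 2, carry 1 when the sum is 2 or 3.
carry:  0011001100011110
        0001100111001111
+       0000100010100001
------------------------
       00010001001110000
(the carry out of the leftmost column, 0, becomes the leading bit)
Decimal check:
  0001100111001111 = 4096 + 2048 + 256 + 128 + 64 + 8 + 4 + 2 + 1 = 6607
  0000100010100001 = 2048 + 128 + 32 + 1 = 2209
  6607 + 2209 = 8816, and 00010001001110000 = 8192 + 512 + 64 + 32 + 16 = 8816 ✓



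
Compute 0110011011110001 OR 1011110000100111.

OR: 1 when either bit is 1
  0110011011110001
| 1011110000100111
------------------
  1111111011110111
Decimal: 26353 | 48167 = 65271



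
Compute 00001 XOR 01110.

XOR: 1 when bits differ
  00001
^ 01110
-------
  01111
Decimal: 1 ^ 14 = 15



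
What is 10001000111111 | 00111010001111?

OR: 1 when either bit is 1
  10001000111111
| 00111010001111
----------------
  10111010111111
Decimal: 8767 | 3727 = 11967



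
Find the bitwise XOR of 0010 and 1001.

XOR: 1 when bits differ
  0010
^ 1001
------
  1011
Decimal: 2 ^ 9 = 11



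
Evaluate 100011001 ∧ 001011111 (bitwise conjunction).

AND: 1 only when both bits are 1
  100011001
& 001011111
-----------
  000011001
Decimal: 281 & 95 = 25



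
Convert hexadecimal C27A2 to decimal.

Expand by place value (powers of 16):
Digit values: C = 12, A = 10
C27A2 = 12 × 16^4 + 2 × 16^3 + 7 × 16^2 + 10 × 16^1 + 2 × 16^0
= 12 × 65536 + 2 × 4096 + 7 × 256 + 10 × 16 + 2 × 1
= 786432 + 8192 + 1792 + 160 + 2
= 796578



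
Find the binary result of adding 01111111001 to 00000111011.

Add column by column from the right: bit + bit + carry-in; write the sum mod 2, carry 1 when the sum is 2 or 3.
carry:  11111110110
        01111111001
+       00000111011
-------------------
       010000110100
(the carry out of the leftmost column, 0, becomes the leading bit)
Decimal check:
  01111111001 = 512 + 256 + 128 + 64 + 32 + 16 + 8 + 1 = 1017
  00000111011 = 32 + 16 + 8 + 2 + 1 = 59
  1017 + 59 = 1076, and 010000110100 = 1024 + 32 + 16 + 4 = 1076 ✓



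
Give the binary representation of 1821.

Using repeated division by 2:
1821 ÷ 2 = 910 remainder 1
910 ÷ 2 = 455 remainder 0
455 ÷ 2 = 227 remainder 1
227 ÷ 2 = 113 remainder 1
113 ÷ 2 = 56 remainder 1
56 ÷ 2 = 28 remainder 0
28 ÷ 2 = 14 remainder 0
14 ÷ 2 = 7 remainder 0
7 ÷ 2 = 3 remainder 1
3 ÷ 2 = 1 remainder 1
1 ÷ 2 = 0 remainder 1
Reading remainders bottom to top: 11100011101



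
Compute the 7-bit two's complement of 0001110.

Original: 0001110
Step 1 - Invert all bits: 1110001
Step 2 - Add 1: 1110010
Verification: 0001110 + 1110010 = 10000000; discarding the end carry (carry out of the top bit) leaves the 7-bit value 0000000, as required for x + (-x)



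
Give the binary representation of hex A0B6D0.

Convert each hex digit to 4 bits:
  A = 1010
  0 = 0000
  B = 1011
  6 = 0110
  D = 1101
  0 = 0000
Concatenate: 101000001011011011010000



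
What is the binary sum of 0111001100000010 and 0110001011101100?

Add column by column from the right: bit + bit + carry-in; write the sum mod 2, carry 1 when the sum is 2 or 3.
carry:  1100010000000000
        0111001100000010
+       0110001011101100
------------------------
       01101010111101110
(the carry out of the leftmost column, 0, becomes the leading bit)
Decimal check:
  0111001100000010 = 16384 + 8192 + 4096 + 512 + 256 + 2 = 29442
  0110001011101100 = 16384 + 8192 + 512 + 128 + 64 + 32 + 8 + 4 = 25324
  29442 + 25324 = 54766, and 01101010111101110 = 32768 + 16384 + 4096 + 1024 + 256 + 128 + 64 + 32 + 8 + 4 + 2 = 54766 ✓



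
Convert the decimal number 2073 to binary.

Using repeated division by 2:
2073 ÷ 2 = 1036 remainder 1
1036 ÷ 2 = 518 remainder 0
518 ÷ 2 = 259 remainder 0
259 ÷ 2 = 129 remainder 1
129 ÷ 2 = 64 remainder 1
64 ÷ 2 = 32 remainder 0
32 ÷ 2 = 16 remainder 0
16 ÷ 2 = 8 remainder 0
8 ÷ 2 = 4 remainder 0
4 ÷ 2 = 2 remainder 0
2 ÷ 2 = 1 remainder 0
1 ÷ 2 = 0 remainder 1
Reading remainders bottom to top: 100000011001



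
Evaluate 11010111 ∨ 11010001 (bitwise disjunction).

OR: 1 when either bit is 1
  11010111
| 11010001
----------
  11010111
Decimal: 215 | 209 = 215



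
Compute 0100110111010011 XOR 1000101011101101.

XOR: 1 when bits differ
  0100110111010011
^ 1000101011101101
------------------
  1100011100111110
Decimal: 19923 ^ 35565 = 51006



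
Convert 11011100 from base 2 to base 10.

Sum of powers of 2 for each 1-bit:
2^2 + 2^3 + 2^4 + 2^6 + 2^7
= 4 + 8 + 16 + 64 + 128
= 220



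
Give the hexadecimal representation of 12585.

Using repeated division by 16 (digits 10–15 are A–F):
12585 ÷ 16 = 786 remainder 9
786 ÷ 16 = 49 remainder 2
49 ÷ 16 = 3 remainder 1
3 ÷ 16 = 0 remainder 3
Reading remainders bottom to top: 3129



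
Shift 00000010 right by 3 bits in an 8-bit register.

Original: 00000010 (decimal 2)
Shift right by 3 positions
Drop the 3 low bits; fill with zeros on the left
Result: 00000000 (decimal 0)
Equivalent: 2 >> 3 = 2 ÷ 2^3 = 0



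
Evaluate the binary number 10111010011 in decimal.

Sum of powers of 2 for each 1-bit:
2^0 + 2^1 + 2^4 + 2^6 + 2^7 + 2^8 + 2^10
= 1 + 2 + 16 + 64 + 128 + 256 + 1024
= 1491



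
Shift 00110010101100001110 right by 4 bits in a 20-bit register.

Original: 00110010101100001110 (decimal 207630)
Shift right by 4 positions
Drop the 4 low bits; fill with zeros on the left
Result: 00000011001010110000 (decimal 12976)
Equivalent: 207630 >> 4 = 207630 ÷ 2^4 = 12976



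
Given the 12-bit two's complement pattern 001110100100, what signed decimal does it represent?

Binary: 001110100100
Sign bit: 0 (non-negative)
Read directly as an unsigned value:
001110100100 = 512 + 256 + 128 + 32 + 4 = 932
Value: 932



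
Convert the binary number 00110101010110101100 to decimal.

Sum of powers of 2 for each 1-bit:
2^2 + 2^3 + 2^5 + 2^7 + 2^8 + 2^10 + 2^12 + 2^14 + 2^16 + 2^17
= 4 + 8 + 32 + 128 + 256 + 1024 + 4096 + 16384 + 65536 + 131072
= 218540



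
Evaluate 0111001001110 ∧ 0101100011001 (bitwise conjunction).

AND: 1 only when both bits are 1
  0111001001110
& 0101100011001
---------------
  0101000001000
Decimal: 3662 & 2841 = 2568



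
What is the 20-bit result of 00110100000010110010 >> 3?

Original: 00110100000010110010 (decimal 213170)
Shift right by 3 positions
Drop the 3 low bits; fill with zeros on the left
Result: 00000110100000010110 (decimal 26646)
Equivalent: 213170 >> 3 = 213170 ÷ 2^3 = 26646



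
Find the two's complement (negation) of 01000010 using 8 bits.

Original: 01000010
Step 1 - Invert all bits: 10111101
Step 2 - Add 1: 10111110
Verification: 01000010 + 10111110 = 100000000; discarding the end carry (carry out of the top bit) leaves the 8-bit value 00000000, as required for x + (-x)



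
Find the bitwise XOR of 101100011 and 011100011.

XOR: 1 when bits differ
  101100011
^ 011100011
-----------
  110000000
Decimal: 355 ^ 227 = 384



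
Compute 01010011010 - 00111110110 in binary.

Method 1 - Direct subtraction (column by column from the right: bit − bit − borrow-in; if negative, add 2 and borrow 1 from the next column):
borrow: 01111001000
        01010011010
-       00111110110
-------------------
        00010100100

Method 2 - Add two's complement:
Two's complement of 00111110110: invert → 11000001001, add 1 → 11000001010
  01010011010
+ 11000001010
-------------
 100010100100  (end carry out of the top bit = 1)
Discarding the end carry: 00010100100
Decimal check:
  01010011010 = 512 + 128 + 16 + 8 + 2 = 666
  00111110110 = 256 + 128 + 64 + 32 + 16 + 4 + 2 = 502
  666 - 502 = 164, and 00010100100 = 128 + 32 + 4 = 164 ✓



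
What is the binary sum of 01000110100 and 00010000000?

Add column by column from the right: bit + bit + carry-in; write the sum mod 2, carry 1 when the sum is 2 or 3.
carry:  00000000000
        01000110100
+       00010000000
-------------------
       001010110100
(the carry out of the leftmost column, 0, becomes the leading bit)
Decimal check:
  01000110100 = 512 + 32 + 16 + 4 = 564
  00010000000 = 128
  564 + 128 = 692, and 001010110100 = 512 + 128 + 32 + 16 + 4 = 692 ✓



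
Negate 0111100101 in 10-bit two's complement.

Original: 0111100101
Step 1 - Invert all bits: 1000011010
Step 2 - Add 1: 1000011011
Verification: 0111100101 + 1000011011 = 10000000000; discarding the end carry (carry out of the top bit) leaves the 10-bit value 0000000000, as required for x + (-x)



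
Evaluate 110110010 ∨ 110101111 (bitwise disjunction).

OR: 1 when either bit is 1
  110110010
| 110101111
-----------
  110111111
Decimal: 434 | 431 = 447



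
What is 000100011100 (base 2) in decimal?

Sum of powers of 2 for each 1-bit:
2^2 + 2^3 + 2^4 + 2^8
= 4 + 8 + 16 + 256
= 284



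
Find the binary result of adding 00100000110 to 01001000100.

Add column by column from the right: bit + bit + carry-in; write the sum mod 2, carry 1 when the sum is 2 or 3.
carry:  00000001000
        00100000110
+       01001000100
-------------------
       001101001010
(the carry out of the leftmost column, 0, becomes the leading bit)
Decimal check:
  00100000110 = 256 + 4 + 2 = 262
  01001000100 = 512 + 64 + 4 = 580
  262 + 580 = 842, and 001101001010 = 512 + 256 + 64 + 8 + 2 = 842 ✓



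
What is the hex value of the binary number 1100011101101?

Group into 4-bit nibbles from right:
  0001 = 1
  1000 = 8
  1110 = E
  1101 = D
Result: 18ED



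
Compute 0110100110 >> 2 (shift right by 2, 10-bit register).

Original: 0110100110 (decimal 422)
Shift right by 2 positions
Drop the 2 low bits; fill with zeros on the left
Result: 0001101001 (decimal 105)
Equivalent: 422 >> 2 = 422 ÷ 2^2 = 105



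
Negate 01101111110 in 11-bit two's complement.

Original: 01101111110
Step 1 - Invert all bits: 10010000001
Step 2 - Add 1: 10010000010
Verification: 01101111110 + 10010000010 = 100000000000; discarding the end carry (carry out of the top bit) leaves the 11-bit value 00000000000, as required for x + (-x)



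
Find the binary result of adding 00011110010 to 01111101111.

Add column by column from the right: bit + bit + carry-in; write the sum mod 2, carry 1 when the sum is 2 or 3.
carry:  11111111100
        00011110010
+       01111101111
-------------------
       010011100001
(the carry out of the leftmost column, 0, becomes the leading bit)
Decimal check:
  00011110010 = 128 + 64 + 32 + 16 + 2 = 242
  01111101111 = 512 + 256 + 128 + 64 + 32 + 8 + 4 + 2 + 1 = 1007
  242 + 1007 = 1249, and 010011100001 = 1024 + 128 + 64 + 32 + 1 = 1249 ✓



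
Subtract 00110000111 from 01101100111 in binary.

Method 1 - Direct subtraction (column by column from the right: bit − bit − borrow-in; if negative, add 2 and borrow 1 from the next column):
borrow: 01100000000
        01101100111
-       00110000111
-------------------
        00111100000

Method 2 - Add two's complement:
Two's complement of 00110000111: invert → 11001111000, add 1 → 11001111001
  01101100111
+ 11001111001
-------------
 100111100000  (end carry out of the top bit = 1)
Discarding the end carry: 00111100000
Decimal check:
  01101100111 = 512 + 256 + 64 + 32 + 4 + 2 + 1 = 871
  00110000111 = 256 + 128 + 4 + 2 + 1 = 391
  871 - 391 = 480, and 00111100000 = 256 + 128 + 64 + 32 = 480 ✓



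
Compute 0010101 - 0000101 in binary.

Method 1 - Direct subtraction (column by column from the right: bit − bit − borrow-in; if negative, add 2 and borrow 1 from the next column):
borrow: 0000000
        0010101
-       0000101
---------------
        0010000

Method 2 - Add two's complement:
Two's complement of 0000101: invert → 1111010, add 1 → 1111011
  0010101
+ 1111011
---------
 10010000  (end carry out of the top bit = 1)
Discarding the end carry: 0010000
Decimal check:
  0010101 = 16 + 4 + 1 = 21
  0000101 = 4 + 1 = 5
  21 - 5 = 16, and 0010000 = 16 ✓



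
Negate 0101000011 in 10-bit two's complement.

Original: 0101000011
Step 1 - Invert all bits: 1010111100
Step 2 - Add 1: 1010111101
Verification: 0101000011 + 1010111101 = 10000000000; discarding the end carry (carry out of the top bit) leaves the 10-bit value 0000000000, as required for x + (-x)



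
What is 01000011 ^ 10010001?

XOR: 1 when bits differ
  01000011
^ 10010001
----------
  11010010
Decimal: 67 ^ 145 = 210



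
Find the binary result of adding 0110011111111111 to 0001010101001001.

Add column by column from the right: bit + bit + carry-in; write the sum mod 2, carry 1 when the sum is 2 or 3.
carry:  0000111111111110
        0110011111111111
+       0001010101001001
------------------------
       00111110101001000
(the carry out of the leftmost column, 0, becomes the leading bit)
Decimal check:
  0110011111111111 = 16384 + 8192 + 1024 + 512 + 256 + 128 + 64 + 32 + 16 + 8 + 4 + 2 + 1 = 26623
  0001010101001001 = 4096 + 1024 + 256 + 64 + 8 + 1 = 5449
  26623 + 5449 = 32072, and 00111110101001000 = 16384 + 8192 + 4096 + 2048 + 1024 + 256 + 64 + 8 = 32072 ✓



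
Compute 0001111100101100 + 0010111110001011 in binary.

Add column by column from the right: bit + bit + carry-in; write the sum mod 2, carry 1 when the sum is 2 or 3.
carry:  0111111000010000
        0001111100101100
+       0010111110001011
------------------------
       00100111010110111
(the carry out of the leftmost column, 0, becomes the leading bit)
Decimal check:
  0001111100101100 = 4096 + 2048 + 1024 + 512 + 256 + 32 + 8 + 4 = 7980
  0010111110001011 = 8192 + 2048 + 1024 + 512 + 256 + 128 + 8 + 2 + 1 = 12171
  7980 + 12171 = 20151, and 00100111010110111 = 16384 + 2048 + 1024 + 512 + 128 + 32 + 16 + 4 + 2 + 1 = 20151 ✓



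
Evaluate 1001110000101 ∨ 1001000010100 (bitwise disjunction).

OR: 1 when either bit is 1
  1001110000101
| 1001000010100
---------------
  1001110010101
Decimal: 4997 | 4628 = 5013



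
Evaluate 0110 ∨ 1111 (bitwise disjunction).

OR: 1 when either bit is 1
  0110
| 1111
------
  1111
Decimal: 6 | 15 = 15



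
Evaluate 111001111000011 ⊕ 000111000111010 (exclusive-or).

XOR: 1 when bits differ
  111001111000011
^ 000111000111010
-----------------
  111110111111001
Decimal: 29635 ^ 3642 = 32249



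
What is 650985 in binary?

Using repeated division by 2:
650985 ÷ 2 = 325492 remainder 1
325492 ÷ 2 = 162746 remainder 0
162746 ÷ 2 = 81373 remainder 0
81373 ÷ 2 = 40686 remainder 1
40686 ÷ 2 = 20343 remainder 0
20343 ÷ 2 = 10171 remainder 1
10171 ÷ 2 = 5085 remainder 1
5085 ÷ 2 = 2542 remainder 1
2542 ÷ 2 = 1271 remainder 0
1271 ÷ 2 = 635 remainder 1
635 ÷ 2 = 317 remainder 1
317 ÷ 2 = 158 remainder 1
158 ÷ 2 = 79 remainder 0
79 ÷ 2 = 39 remainder 1
39 ÷ 2 = 19 remainder 1
19 ÷ 2 = 9 remainder 1
9 ÷ 2 = 4 remainder 1
4 ÷ 2 = 2 remainder 0
2 ÷ 2 = 1 remainder 0
1 ÷ 2 = 0 remainder 1
Reading remainders bottom to top: 10011110111011101001



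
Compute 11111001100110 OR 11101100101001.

OR: 1 when either bit is 1
  11111001100110
| 11101100101001
----------------
  11111101101111
Decimal: 15974 | 15145 = 16239



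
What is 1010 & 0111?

AND: 1 only when both bits are 1
  1010
& 0111
------
  0010
Decimal: 10 & 7 = 2



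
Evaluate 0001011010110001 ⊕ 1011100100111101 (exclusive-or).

XOR: 1 when bits differ
  0001011010110001
^ 1011100100111101
------------------
  1010111110001100
Decimal: 5809 ^ 47421 = 44940



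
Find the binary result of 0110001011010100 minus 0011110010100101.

Method 1 - Direct subtraction (column by column from the right: bit − bit − borrow-in; if negative, add 2 and borrow 1 from the next column):
borrow: 0111100001011110
        0110001011010100
-       0011110010100101
------------------------
        0010011000101111

Method 2 - Add two's complement:
Two's complement of 0011110010100101: invert → 1100001101011010, add 1 → 1100001101011011
  0110001011010100
+ 1100001101011011
------------------
 10010011000101111  (end carry out of the top bit = 1)
Discarding the end carry: 0010011000101111
Decimal check:
  0110001011010100 = 16384 + 8192 + 512 + 128 + 64 + 16 + 4 = 25300
  0011110010100101 = 8192 + 4096 + 2048 + 1024 + 128 + 32 + 4 + 1 = 15525
  25300 - 15525 = 9775, and 0010011000101111 = 8192 + 1024 + 512 + 32 + 8 + 4 + 2 + 1 = 9775 ✓



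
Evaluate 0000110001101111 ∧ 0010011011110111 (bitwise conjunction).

AND: 1 only when both bits are 1
  0000110001101111
& 0010011011110111
------------------
  0000010001100111
Decimal: 3183 & 9975 = 1127



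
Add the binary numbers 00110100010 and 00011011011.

Add column by column from the right: bit + bit + carry-in; write the sum mod 2, carry 1 when the sum is 2 or 3.
carry:  01100000100
        00110100010
+       00011011011
-------------------
       001001111101
(the carry out of the leftmost column, 0, becomes the leading bit)
Decimal check:
  00110100010 = 256 + 128 + 32 + 2 = 418
  00011011011 = 128 + 64 + 16 + 8 + 2 + 1 = 219
  418 + 219 = 637, and 001001111101 = 512 + 64 + 32 + 16 + 8 + 4 + 1 = 637 ✓



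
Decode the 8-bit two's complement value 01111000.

Binary: 01111000
Sign bit: 0 (non-negative)
Read directly as an unsigned value:
01111000 = 64 + 32 + 16 + 8 = 120
Value: 120



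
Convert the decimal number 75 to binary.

Using repeated division by 2:
75 ÷ 2 = 37 remainder 1
37 ÷ 2 = 18 remainder 1
18 ÷ 2 = 9 remainder 0
9 ÷ 2 = 4 remainder 1
4 ÷ 2 = 2 remainder 0
2 ÷ 2 = 1 remainder 0
1 ÷ 2 = 0 remainder 1
Reading remainders bottom to top: 1001011



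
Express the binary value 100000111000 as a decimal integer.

Sum of powers of 2 for each 1-bit:
2^3 + 2^4 + 2^5 + 2^11
= 8 + 16 + 32 + 2048
= 2104



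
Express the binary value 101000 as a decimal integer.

Sum of powers of 2 for each 1-bit:
2^3 + 2^5
= 8 + 32
= 40



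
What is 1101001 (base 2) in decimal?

Sum of powers of 2 for each 1-bit:
2^0 + 2^3 + 2^5 + 2^6
= 1 + 8 + 32 + 64
= 105



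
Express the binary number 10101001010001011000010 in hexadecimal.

Group into 4-bit nibbles from right:
  0101 = 5
  0100 = 4
  1010 = A
  0010 = 2
  1100 = C
  0010 = 2
Result: 54A2C2



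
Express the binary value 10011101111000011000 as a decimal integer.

Sum of powers of 2 for each 1-bit:
2^3 + 2^4 + 2^9 + 2^10 + 2^11 + 2^12 + 2^14 + 2^15 + 2^16 + 2^19
= 8 + 16 + 512 + 1024 + 2048 + 4096 + 16384 + 32768 + 65536 + 524288
= 646680



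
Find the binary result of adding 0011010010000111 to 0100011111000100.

Add column by column from the right: bit + bit + carry-in; write the sum mod 2, carry 1 when the sum is 2 or 3.
carry:  0000111100001000
        0011010010000111
+       0100011111000100
------------------------
       00111110001001011
(the carry out of the leftmost column, 0, becomes the leading bit)
Decimal check:
  0011010010000111 = 8192 + 4096 + 1024 + 128 + 4 + 2 + 1 = 13447
  0100011111000100 = 16384 + 1024 + 512 + 256 + 128 + 64 + 4 = 18372
  13447 + 18372 = 31819, and 00111110001001011 = 16384 + 8192 + 4096 + 2048 + 1024 + 64 + 8 + 2 + 1 = 31819 ✓



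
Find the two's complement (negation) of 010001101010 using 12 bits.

Original: 010001101010
Step 1 - Invert all bits: 101110010101
Step 2 - Add 1: 101110010110
Verification: 010001101010 + 101110010110 = 1000000000000; discarding the end carry (carry out of the top bit) leaves the 12-bit value 000000000000, as required for x + (-x)



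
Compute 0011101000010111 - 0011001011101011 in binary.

Method 1 - Direct subtraction (column by column from the right: bit − bit − borrow-in; if negative, add 2 and borrow 1 from the next column):
borrow: 0000111111010000
        0011101000010111
-       0011001011101011
------------------------
        0000011100101100

Method 2 - Add two's complement:
Two's complement of 0011001011101011: invert → 1100110100010100, add 1 → 1100110100010101
  0011101000010111
+ 1100110100010101
------------------
 10000011100101100  (end carry out of the top bit = 1)
Discarding the end carry: 0000011100101100
Decimal check:
  0011101000010111 = 8192 + 4096 + 2048 + 512 + 16 + 4 + 2 + 1 = 14871
  0011001011101011 = 8192 + 4096 + 512 + 128 + 64 + 32 + 8 + 2 + 1 = 13035
  14871 - 13035 = 1836, and 0000011100101100 = 1024 + 512 + 256 + 32 + 8 + 4 = 1836 ✓



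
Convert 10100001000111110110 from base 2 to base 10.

Sum of powers of 2 for each 1-bit:
2^1 + 2^2 + 2^4 + 2^5 + 2^6 + 2^7 + 2^8 + 2^12 + 2^17 + 2^19
= 2 + 4 + 16 + 32 + 64 + 128 + 256 + 4096 + 131072 + 524288
= 659958



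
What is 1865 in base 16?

Using repeated division by 16 (digits 10–15 are A–F):
1865 ÷ 16 = 116 remainder 9
116 ÷ 16 = 7 remainder 4
7 ÷ 16 = 0 remainder 7
Reading remainders bottom to top: 749



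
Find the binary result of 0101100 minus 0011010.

Method 1 - Direct subtraction (column by column from the right: bit − bit − borrow-in; if negative, add 2 and borrow 1 from the next column):
borrow: 0100100
        0101100
-       0011010
---------------
        0010010

Method 2 - Add two's complement:
Two's complement of 0011010: invert → 1100101, add 1 → 1100110
  0101100
+ 1100110
---------
 10010010  (end carry out of the top bit = 1)
Discarding the end carry: 0010010
Decimal check:
  0101100 = 32 + 8 + 4 = 44
  0011010 = 16 + 8 + 2 = 26
  44 - 26 = 18, and 0010010 = 16 + 2 = 18 ✓

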